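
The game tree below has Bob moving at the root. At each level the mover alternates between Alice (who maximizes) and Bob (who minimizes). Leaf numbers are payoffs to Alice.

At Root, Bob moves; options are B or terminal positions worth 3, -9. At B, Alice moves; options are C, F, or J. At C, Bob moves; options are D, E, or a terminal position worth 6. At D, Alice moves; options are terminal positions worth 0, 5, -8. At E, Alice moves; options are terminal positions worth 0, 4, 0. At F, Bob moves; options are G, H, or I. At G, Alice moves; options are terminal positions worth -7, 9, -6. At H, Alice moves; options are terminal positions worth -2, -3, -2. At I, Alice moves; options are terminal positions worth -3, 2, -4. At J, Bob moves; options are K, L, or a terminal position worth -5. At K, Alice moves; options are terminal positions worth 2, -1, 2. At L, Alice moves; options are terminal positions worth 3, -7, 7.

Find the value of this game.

D (Alice): max(0, 5, -8) = 5
E (Alice): max(0, 4, 0) = 4
C (Bob): min(5, 4, 6) = 4
G (Alice): max(-7, 9, -6) = 9
H (Alice): max(-2, -3, -2) = -2
I (Alice): max(-3, 2, -4) = 2
F (Bob): min(9, -2, 2) = -2
K (Alice): max(2, -1, 2) = 2
L (Alice): max(3, -7, 7) = 7
J (Bob): min(2, 7, -5) = -5
B (Alice): max(4, -2, -5) = 4
Root (Bob): min(4, 3, -9) = -9

-9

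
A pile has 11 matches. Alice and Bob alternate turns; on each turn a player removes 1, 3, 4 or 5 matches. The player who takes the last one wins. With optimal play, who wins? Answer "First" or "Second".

Compute winning (W) and losing (L) positions by backward induction:
i:   0  1  2  3  4  5  6  7  8  9 10 11
     L  W  L  W  W  W  W  W  L  W  L  W
Position 11 is W, so the first player wins.

First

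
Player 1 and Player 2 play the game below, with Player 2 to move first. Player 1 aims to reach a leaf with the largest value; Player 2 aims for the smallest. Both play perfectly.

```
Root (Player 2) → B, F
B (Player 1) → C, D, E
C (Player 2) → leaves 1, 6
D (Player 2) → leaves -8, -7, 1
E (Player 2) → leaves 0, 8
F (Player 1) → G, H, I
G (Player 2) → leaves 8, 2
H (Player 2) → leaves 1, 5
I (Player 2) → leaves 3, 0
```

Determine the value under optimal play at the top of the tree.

1

C (Player 2): min(1, 6) = 1
D (Player 2): min(-8, -7, 1) = -8
E (Player 2): min(0, 8) = 0
B (Player 1): max(1, -8, 0) = 1
G (Player 2): min(8, 2) = 2
H (Player 2): min(1, 5) = 1
I (Player 2): min(3, 0) = 0
F (Player 1): max(2, 1, 0) = 2
Root (Player 2): min(1, 2) = 1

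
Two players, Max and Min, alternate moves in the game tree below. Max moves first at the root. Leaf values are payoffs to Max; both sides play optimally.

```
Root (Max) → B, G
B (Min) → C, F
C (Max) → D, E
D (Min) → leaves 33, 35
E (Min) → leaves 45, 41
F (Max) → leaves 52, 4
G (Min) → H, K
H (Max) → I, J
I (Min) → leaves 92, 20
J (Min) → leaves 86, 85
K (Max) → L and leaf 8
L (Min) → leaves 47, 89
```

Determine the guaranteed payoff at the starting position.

D (Min): min(33, 35) = 33
E (Min): min(45, 41) = 41
C (Max): max(33, 41) = 41
F (Max): max(52, 4) = 52
B (Min): min(41, 52) = 41
I (Min): min(92, 20) = 20
J (Min): min(86, 85) = 85
H (Max): max(20, 85) = 85
L (Min): min(47, 89) = 47
K (Max): max(47, 8) = 47
G (Min): min(85, 47) = 47
Root (Max): max(41, 47) = 47

47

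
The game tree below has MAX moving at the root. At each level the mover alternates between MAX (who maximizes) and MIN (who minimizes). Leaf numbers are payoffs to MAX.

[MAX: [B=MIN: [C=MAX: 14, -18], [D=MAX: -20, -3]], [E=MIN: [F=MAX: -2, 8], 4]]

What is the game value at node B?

-3

C: max(14, -18) = 14
D: max(-20, -3) = -3
B: min(14, -3) = -3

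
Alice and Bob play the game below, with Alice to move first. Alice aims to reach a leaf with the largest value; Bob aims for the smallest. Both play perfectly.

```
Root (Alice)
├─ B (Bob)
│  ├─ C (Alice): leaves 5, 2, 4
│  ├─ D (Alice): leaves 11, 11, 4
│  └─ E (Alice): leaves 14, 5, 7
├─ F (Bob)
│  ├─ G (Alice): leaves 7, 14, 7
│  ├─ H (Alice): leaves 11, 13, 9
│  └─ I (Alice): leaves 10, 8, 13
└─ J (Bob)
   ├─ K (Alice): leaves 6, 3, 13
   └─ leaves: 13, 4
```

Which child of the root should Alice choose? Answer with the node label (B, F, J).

C (Alice): max(5, 2, 4) = 5
D (Alice): max(11, 11, 4) = 11
E (Alice): max(14, 5, 7) = 14
B (Bob): min(5, 11, 14) = 5
G (Alice): max(7, 14, 7) = 14
H (Alice): max(11, 13, 9) = 13
I (Alice): max(10, 8, 13) = 13
F (Bob): min(14, 13, 13) = 13
K (Alice): max(6, 3, 13) = 13
J (Bob): min(13, 13, 4) = 4
Root (Alice): max(5, 13, 4) = 13
Alice picks the child with the highest value: F (value 13).

F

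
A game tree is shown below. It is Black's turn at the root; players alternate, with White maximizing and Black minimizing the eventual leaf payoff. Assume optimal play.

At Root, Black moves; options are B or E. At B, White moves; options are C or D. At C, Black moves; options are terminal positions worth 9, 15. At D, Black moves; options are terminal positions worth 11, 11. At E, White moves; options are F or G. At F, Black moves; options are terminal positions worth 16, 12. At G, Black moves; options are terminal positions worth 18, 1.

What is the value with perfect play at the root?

11

C (Black): min(9, 15) = 9
D (Black): min(11, 11) = 11
B (White): max(9, 11) = 11
F (Black): min(16, 12) = 12
G (Black): min(18, 1) = 1
E (White): max(12, 1) = 12
Root (Black): min(11, 12) = 11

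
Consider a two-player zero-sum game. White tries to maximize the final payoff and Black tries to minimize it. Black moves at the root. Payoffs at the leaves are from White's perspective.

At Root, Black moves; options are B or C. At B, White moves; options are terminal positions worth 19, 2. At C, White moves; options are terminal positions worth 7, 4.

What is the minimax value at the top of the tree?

7

B (White): max(19, 2) = 19
C (White): max(7, 4) = 7
Root (Black): min(19, 7) = 7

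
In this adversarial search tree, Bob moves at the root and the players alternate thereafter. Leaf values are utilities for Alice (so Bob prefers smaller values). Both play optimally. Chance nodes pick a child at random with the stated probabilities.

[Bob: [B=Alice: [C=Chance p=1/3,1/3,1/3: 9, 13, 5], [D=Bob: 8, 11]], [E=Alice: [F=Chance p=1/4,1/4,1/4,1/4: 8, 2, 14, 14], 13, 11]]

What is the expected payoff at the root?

9

C (Chance): 1/3·9 + 1/3·13 + 1/3·5 = 9
D (Bob): min(8, 11) = 8
B (Alice): max(9, 8) = 9
F (Chance): 1/4·8 + 1/4·2 + 1/4·14 + 1/4·14 = 9.5
E (Alice): max(9.5, 13, 11) = 13
Root (Bob): min(9, 13) = 9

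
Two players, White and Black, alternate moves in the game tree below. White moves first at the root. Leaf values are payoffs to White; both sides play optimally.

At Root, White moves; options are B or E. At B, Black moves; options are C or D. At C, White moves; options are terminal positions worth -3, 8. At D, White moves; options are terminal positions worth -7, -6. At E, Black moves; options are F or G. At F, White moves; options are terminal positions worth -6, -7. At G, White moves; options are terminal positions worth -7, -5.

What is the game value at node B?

-6

C: max(-3, 8) = 8
D: max(-7, -6) = -6
B: min(8, -6) = -6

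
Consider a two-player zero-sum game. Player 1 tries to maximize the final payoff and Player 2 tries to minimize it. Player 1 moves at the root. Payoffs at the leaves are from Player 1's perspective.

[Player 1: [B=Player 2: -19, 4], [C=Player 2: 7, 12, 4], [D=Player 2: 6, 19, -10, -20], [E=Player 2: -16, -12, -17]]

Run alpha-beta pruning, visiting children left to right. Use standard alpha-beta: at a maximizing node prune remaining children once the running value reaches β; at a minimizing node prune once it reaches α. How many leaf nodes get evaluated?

9

B [α=-∞,β=+∞]: v=-19
C [α=-19,β=+∞]: v=4
D [α=4,β=+∞]: v=-10 after child 3 ≤ α → α-cutoff, skip 1
E [α=4,β=+∞]: v=-16 after child 1 ≤ α → α-cutoff, skip 2
Root [α=-∞,β=+∞]: v=4
Leaves evaluated: 9 of 12.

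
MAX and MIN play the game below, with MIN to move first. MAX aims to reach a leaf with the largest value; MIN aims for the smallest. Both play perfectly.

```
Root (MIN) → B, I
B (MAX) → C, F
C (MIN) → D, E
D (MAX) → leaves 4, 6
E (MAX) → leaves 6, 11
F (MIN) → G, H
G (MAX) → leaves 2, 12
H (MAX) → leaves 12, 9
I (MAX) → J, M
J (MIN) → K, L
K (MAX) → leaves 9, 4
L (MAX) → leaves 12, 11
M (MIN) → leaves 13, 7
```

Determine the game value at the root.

9

D (MAX): max(4, 6) = 6
E (MAX): max(6, 11) = 11
C (MIN): min(6, 11) = 6
G (MAX): max(2, 12) = 12
H (MAX): max(12, 9) = 12
F (MIN): min(12, 12) = 12
B (MAX): max(6, 12) = 12
K (MAX): max(9, 4) = 9
L (MAX): max(12, 11) = 12
J (MIN): min(9, 12) = 9
M (MIN): min(13, 7) = 7
I (MAX): max(9, 7) = 9
Root (MIN): min(12, 9) = 9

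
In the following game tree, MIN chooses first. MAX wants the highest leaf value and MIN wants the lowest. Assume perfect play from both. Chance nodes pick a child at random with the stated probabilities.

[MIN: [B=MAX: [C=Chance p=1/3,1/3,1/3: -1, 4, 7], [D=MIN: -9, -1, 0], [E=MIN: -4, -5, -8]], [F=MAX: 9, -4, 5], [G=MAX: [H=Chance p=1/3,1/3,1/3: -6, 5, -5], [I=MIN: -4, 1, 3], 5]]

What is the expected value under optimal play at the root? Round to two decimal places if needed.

3.33

C (Chance): 1/3·-1 + 1/3·4 + 1/3·7 = 3.33
D (MIN): min(-9, -1, 0) = -9
E (MIN): min(-4, -5, -8) = -8
B (MAX): max(3.33, -9, -8) = 3.33
F (MAX): max(9, -4, 5) = 9
H (Chance): 1/3·-6 + 1/3·5 + 1/3·-5 = -2
I (MIN): min(-4, 1, 3) = -4
G (MAX): max(-2, -4, 5) = 5
Root (MIN): min(3.33, 9, 5) = 3.33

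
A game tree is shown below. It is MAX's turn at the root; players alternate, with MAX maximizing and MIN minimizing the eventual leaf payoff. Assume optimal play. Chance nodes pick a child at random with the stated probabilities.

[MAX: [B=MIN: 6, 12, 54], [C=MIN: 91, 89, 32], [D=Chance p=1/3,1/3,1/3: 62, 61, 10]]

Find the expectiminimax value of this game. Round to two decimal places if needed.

44.33

B (MIN): min(6, 12, 54) = 6
C (MIN): min(91, 89, 32) = 32
D (Chance): 1/3·62 + 1/3·61 + 1/3·10 = 44.33
Root (MAX): max(6, 32, 44.33) = 44.33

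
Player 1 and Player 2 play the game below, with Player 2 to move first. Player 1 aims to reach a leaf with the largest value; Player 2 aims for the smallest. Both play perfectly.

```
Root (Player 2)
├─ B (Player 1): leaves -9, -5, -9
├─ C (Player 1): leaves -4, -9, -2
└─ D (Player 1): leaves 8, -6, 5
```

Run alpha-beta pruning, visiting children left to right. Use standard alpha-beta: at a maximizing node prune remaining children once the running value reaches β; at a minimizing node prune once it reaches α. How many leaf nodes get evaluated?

B [α=-∞,β=+∞]: v=-5
C [α=-∞,β=-5]: v=-4 after child 1 ≥ β → β-cutoff, skip 2
D [α=-∞,β=-5]: v=8 after child 1 ≥ β → β-cutoff, skip 2
Root [α=-∞,β=+∞]: v=-5
Leaves evaluated: 5 of 9.

5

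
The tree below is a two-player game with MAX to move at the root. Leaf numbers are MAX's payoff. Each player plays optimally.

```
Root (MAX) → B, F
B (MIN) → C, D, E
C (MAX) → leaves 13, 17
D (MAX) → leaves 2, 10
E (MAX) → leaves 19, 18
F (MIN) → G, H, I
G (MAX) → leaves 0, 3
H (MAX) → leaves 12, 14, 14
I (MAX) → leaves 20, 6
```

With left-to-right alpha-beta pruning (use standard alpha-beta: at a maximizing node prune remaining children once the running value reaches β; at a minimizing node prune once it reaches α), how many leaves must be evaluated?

7

C [α=-∞,β=+∞]: v=17
D [α=-∞,β=17]: v=10
E [α=-∞,β=10]: v=19 after child 1 ≥ β → β-cutoff, skip 1
B [α=-∞,β=+∞]: v=10
G [α=10,β=+∞]: v=3
F [α=10,β=+∞]: v=3 after child 1 ≤ α → α-cutoff, skip 2
Root [α=-∞,β=+∞]: v=10
Leaves evaluated: 7 of 13.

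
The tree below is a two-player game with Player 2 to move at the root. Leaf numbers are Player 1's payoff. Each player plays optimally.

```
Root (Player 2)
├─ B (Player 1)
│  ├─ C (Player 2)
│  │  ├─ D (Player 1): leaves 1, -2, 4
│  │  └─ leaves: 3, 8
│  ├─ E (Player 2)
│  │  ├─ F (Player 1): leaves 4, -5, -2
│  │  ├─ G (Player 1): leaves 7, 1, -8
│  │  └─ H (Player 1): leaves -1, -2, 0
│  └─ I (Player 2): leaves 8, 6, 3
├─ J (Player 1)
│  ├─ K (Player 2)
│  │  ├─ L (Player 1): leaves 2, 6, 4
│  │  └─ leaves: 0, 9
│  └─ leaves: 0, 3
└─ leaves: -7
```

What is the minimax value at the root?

-7

D (Player 1): max(1, -2, 4) = 4
C (Player 2): min(4, 3, 8) = 3
F (Player 1): max(4, -5, -2) = 4
G (Player 1): max(7, 1, -8) = 7
H (Player 1): max(-1, -2, 0) = 0
E (Player 2): min(4, 7, 0) = 0
I (Player 2): min(8, 6, 3) = 3
B (Player 1): max(3, 0, 3) = 3
L (Player 1): max(2, 6, 4) = 6
K (Player 2): min(6, 0, 9) = 0
J (Player 1): max(0, 0, 3) = 3
Root (Player 2): min(3, 3, -7) = -7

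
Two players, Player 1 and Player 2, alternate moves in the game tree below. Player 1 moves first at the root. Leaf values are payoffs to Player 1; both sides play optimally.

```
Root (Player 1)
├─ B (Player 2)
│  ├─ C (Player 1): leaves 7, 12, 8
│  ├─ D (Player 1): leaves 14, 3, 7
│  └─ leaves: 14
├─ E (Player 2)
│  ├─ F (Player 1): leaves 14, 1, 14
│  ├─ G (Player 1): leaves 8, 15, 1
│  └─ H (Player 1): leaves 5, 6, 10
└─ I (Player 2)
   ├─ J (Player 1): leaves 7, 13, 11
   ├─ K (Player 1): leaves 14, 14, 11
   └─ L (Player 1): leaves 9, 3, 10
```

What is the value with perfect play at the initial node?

12

C (Player 1): max(7, 12, 8) = 12
D (Player 1): max(14, 3, 7) = 14
B (Player 2): min(12, 14, 14) = 12
F (Player 1): max(14, 1, 14) = 14
G (Player 1): max(8, 15, 1) = 15
H (Player 1): max(5, 6, 10) = 10
E (Player 2): min(14, 15, 10) = 10
J (Player 1): max(7, 13, 11) = 13
K (Player 1): max(14, 14, 11) = 14
L (Player 1): max(9, 3, 10) = 10
I (Player 2): min(13, 14, 10) = 10
Root (Player 1): max(12, 10, 10) = 12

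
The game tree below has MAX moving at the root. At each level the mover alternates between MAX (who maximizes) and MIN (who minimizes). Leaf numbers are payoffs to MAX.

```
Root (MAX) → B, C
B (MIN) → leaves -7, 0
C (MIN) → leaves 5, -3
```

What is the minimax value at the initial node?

B (MIN): min(-7, 0) = -7
C (MIN): min(5, -3) = -3
Root (MAX): max(-7, -3) = -3

-3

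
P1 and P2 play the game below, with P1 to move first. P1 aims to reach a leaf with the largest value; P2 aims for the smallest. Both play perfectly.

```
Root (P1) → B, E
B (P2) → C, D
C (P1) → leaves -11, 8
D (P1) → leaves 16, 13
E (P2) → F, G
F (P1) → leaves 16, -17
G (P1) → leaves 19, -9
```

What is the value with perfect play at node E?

16

F: max(16, -17) = 16
G: max(19, -9) = 19
E: min(16, 19) = 16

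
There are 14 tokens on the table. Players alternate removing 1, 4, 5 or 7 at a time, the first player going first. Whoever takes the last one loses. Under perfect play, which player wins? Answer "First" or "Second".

Compute winning (W) and losing (L) positions by backward induction:
i:   0  1  2  3  4  5  6  7  8  9 10 11 12 13 14
     W  L  W  L  W  W  W  W  W  L  W  L  W  W  W
Position 14 is W, so the first player wins.

First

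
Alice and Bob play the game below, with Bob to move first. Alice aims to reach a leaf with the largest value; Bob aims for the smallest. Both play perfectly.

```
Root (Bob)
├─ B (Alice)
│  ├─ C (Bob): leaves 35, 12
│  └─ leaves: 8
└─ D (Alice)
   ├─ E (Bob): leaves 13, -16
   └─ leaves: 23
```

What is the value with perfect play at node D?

23

E: min(13, -16) = -16
D: max(-16, 23) = 23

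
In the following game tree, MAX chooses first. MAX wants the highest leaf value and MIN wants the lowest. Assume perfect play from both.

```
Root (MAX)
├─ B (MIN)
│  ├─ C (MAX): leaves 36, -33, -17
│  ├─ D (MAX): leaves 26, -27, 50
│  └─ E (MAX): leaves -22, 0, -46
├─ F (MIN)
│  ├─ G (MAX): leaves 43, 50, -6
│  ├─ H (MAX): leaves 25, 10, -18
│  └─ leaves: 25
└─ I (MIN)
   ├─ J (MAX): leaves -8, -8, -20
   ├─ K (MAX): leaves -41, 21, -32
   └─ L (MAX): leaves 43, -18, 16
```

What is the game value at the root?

25

C (MAX): max(36, -33, -17) = 36
D (MAX): max(26, -27, 50) = 50
E (MAX): max(-22, 0, -46) = 0
B (MIN): min(36, 50, 0) = 0
G (MAX): max(43, 50, -6) = 50
H (MAX): max(25, 10, -18) = 25
F (MIN): min(50, 25, 25) = 25
J (MAX): max(-8, -8, -20) = -8
K (MAX): max(-41, 21, -32) = 21
L (MAX): max(43, -18, 16) = 43
I (MIN): min(-8, 21, 43) = -8
Root (MAX): max(0, 25, -8) = 25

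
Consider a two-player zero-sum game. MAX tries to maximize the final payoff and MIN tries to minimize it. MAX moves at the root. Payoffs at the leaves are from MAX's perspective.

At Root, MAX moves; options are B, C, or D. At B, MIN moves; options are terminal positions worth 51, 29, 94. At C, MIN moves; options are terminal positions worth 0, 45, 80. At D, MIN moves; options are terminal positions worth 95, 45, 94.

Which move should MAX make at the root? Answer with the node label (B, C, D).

D

B (MIN): min(51, 29, 94) = 29
C (MIN): min(0, 45, 80) = 0
D (MIN): min(95, 45, 94) = 45
Root (MAX): max(29, 0, 45) = 45
MAX picks the child with the highest value: D (value 45).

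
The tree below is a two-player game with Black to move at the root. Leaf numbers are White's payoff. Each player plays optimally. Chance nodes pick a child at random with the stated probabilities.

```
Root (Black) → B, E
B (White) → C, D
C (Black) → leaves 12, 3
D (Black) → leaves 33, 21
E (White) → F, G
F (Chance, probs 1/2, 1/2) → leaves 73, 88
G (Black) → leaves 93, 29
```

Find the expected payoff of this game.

21

C (Black): min(12, 3) = 3
D (Black): min(33, 21) = 21
B (White): max(3, 21) = 21
F (Chance): 1/2·73 + 1/2·88 = 80.5
G (Black): min(93, 29) = 29
E (White): max(80.5, 29) = 80.5
Root (Black): min(21, 80.5) = 21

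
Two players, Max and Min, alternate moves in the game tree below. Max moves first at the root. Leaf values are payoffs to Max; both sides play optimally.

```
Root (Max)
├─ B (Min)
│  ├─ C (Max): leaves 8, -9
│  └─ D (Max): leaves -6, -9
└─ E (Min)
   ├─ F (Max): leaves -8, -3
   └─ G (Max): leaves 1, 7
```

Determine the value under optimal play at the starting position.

C (Max): max(8, -9) = 8
D (Max): max(-6, -9) = -6
B (Min): min(8, -6) = -6
F (Max): max(-8, -3) = -3
G (Max): max(1, 7) = 7
E (Min): min(-3, 7) = -3
Root (Max): max(-6, -3) = -3

-3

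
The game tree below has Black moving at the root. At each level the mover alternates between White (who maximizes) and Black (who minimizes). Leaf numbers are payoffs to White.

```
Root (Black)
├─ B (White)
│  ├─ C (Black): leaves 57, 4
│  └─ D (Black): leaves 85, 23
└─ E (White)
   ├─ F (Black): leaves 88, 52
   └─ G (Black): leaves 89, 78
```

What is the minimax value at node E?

F: min(88, 52) = 52
G: min(89, 78) = 78
E: max(52, 78) = 78

78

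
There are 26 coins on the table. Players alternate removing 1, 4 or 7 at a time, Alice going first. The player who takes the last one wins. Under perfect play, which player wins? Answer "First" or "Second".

Second

W/L table (W = player to move can force a win):
i:   0  1  2  3  4  5  6  7  8  9 10 11 12 13 14 15 16 17 18 19 20 21 22 23 24 25 26
     L  W  L  W  W  L  W  W  L  W  L  W  W  L  W  W  L  W  L  W  W  L  W  W  L  W  L
Position 26 is L, so the second player wins.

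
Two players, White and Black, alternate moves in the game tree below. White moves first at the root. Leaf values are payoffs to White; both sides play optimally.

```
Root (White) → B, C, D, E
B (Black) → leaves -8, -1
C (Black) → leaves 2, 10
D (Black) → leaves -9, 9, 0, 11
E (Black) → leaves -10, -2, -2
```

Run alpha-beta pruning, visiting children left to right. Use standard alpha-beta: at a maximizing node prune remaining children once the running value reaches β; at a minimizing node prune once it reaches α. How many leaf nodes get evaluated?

6

B [α=-∞,β=+∞]: v=-8
C [α=-8,β=+∞]: v=2
D [α=2,β=+∞]: v=-9 after child 1 ≤ α → α-cutoff, skip 3
E [α=2,β=+∞]: v=-10 after child 1 ≤ α → α-cutoff, skip 2
Root [α=-∞,β=+∞]: v=2
Leaves evaluated: 6 of 11.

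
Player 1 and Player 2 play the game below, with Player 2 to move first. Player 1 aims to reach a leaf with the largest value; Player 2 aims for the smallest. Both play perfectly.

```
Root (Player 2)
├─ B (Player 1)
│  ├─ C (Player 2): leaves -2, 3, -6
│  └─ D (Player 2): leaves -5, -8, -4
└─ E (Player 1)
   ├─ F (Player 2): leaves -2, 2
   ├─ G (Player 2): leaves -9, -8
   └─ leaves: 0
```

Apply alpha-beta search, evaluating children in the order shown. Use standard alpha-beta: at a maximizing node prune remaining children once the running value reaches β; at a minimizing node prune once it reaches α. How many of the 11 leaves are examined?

C [α=-∞,β=+∞]: v=-6
D [α=-6,β=+∞]: v=-8 after child 2 ≤ α → α-cutoff, skip 1
B [α=-∞,β=+∞]: v=-6
F [α=-∞,β=-6]: v=-2
E [α=-∞,β=-6]: v=-2 after child 1 ≥ β → β-cutoff, skip 2
Root [α=-∞,β=+∞]: v=-6
Leaves evaluated: 7 of 11.

7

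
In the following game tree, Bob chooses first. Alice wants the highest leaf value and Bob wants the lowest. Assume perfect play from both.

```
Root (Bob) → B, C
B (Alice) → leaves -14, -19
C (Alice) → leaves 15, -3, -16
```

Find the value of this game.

B (Alice): max(-14, -19) = -14
C (Alice): max(15, -3, -16) = 15
Root (Bob): min(-14, 15) = -14

-14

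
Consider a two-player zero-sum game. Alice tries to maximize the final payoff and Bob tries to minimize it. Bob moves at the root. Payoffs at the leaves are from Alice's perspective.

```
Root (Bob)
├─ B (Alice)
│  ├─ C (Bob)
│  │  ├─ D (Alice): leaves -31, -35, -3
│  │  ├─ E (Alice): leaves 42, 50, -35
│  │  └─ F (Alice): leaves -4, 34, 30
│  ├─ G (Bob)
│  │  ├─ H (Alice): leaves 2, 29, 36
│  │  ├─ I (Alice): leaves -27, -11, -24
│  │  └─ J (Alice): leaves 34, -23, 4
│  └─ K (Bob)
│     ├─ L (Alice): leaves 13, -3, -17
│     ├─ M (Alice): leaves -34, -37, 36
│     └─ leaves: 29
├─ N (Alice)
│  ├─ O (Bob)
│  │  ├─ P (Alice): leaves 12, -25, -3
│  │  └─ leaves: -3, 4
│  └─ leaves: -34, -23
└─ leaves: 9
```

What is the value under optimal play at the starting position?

D (Alice): max(-31, -35, -3) = -3
E (Alice): max(42, 50, -35) = 50
F (Alice): max(-4, 34, 30) = 34
C (Bob): min(-3, 50, 34) = -3
H (Alice): max(2, 29, 36) = 36
I (Alice): max(-27, -11, -24) = -11
J (Alice): max(34, -23, 4) = 34
G (Bob): min(36, -11, 34) = -11
L (Alice): max(13, -3, -17) = 13
M (Alice): max(-34, -37, 36) = 36
K (Bob): min(13, 36, 29) = 13
B (Alice): max(-3, -11, 13) = 13
P (Alice): max(12, -25, -3) = 12
O (Bob): min(12, -3, 4) = -3
N (Alice): max(-3, -34, -23) = -3
Root (Bob): min(13, -3, 9) = -3

-3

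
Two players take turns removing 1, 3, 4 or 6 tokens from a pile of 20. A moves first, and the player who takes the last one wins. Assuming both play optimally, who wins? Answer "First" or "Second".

Positions where the player to move wins (W) vs loses (L):
i:   0  1  2  3  4  5  6  7  8  9 10 11 12 13 14 15 16 17 18 19 20
     L  W  L  W  W  W  W  L  W  L  W  W  W  W  L  W  L  W  W  W  W
Position 20 is W, so the first player wins.

First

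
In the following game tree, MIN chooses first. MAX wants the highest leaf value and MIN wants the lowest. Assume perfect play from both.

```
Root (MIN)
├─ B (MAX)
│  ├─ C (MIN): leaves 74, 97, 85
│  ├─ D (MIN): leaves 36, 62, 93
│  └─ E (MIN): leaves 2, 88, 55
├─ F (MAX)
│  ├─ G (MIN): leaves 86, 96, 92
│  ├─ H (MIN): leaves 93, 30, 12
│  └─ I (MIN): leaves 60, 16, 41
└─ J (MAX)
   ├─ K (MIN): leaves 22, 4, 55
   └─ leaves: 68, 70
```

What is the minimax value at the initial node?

70

C (MIN): min(74, 97, 85) = 74
D (MIN): min(36, 62, 93) = 36
E (MIN): min(2, 88, 55) = 2
B (MAX): max(74, 36, 2) = 74
G (MIN): min(86, 96, 92) = 86
H (MIN): min(93, 30, 12) = 12
I (MIN): min(60, 16, 41) = 16
F (MAX): max(86, 12, 16) = 86
K (MIN): min(22, 4, 55) = 4
J (MAX): max(4, 68, 70) = 70
Root (MIN): min(74, 86, 70) = 70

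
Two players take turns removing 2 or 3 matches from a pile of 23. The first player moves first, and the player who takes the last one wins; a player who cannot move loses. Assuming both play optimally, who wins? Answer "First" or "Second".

First

Mark each pile size as W (mover wins) or L (mover loses):
i:   0  1  2  3  4  5  6  7  8  9 10 11 12 13 14 15 16 17 18 19 20 21 22 23
     L  L  W  W  W  L  L  W  W  W  L  L  W  W  W  L  L  W  W  W  L  L  W  W
Position 23 is W, so the first player wins.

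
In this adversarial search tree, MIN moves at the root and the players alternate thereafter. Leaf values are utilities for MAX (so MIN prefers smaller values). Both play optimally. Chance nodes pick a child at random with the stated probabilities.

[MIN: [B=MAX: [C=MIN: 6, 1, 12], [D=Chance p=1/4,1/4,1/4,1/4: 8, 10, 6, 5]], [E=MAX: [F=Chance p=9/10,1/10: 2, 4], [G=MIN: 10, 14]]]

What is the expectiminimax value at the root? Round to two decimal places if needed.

C (MIN): min(6, 1, 12) = 1
D (Chance): 1/4·8 + 1/4·10 + 1/4·6 + 1/4·5 = 7.25
B (MAX): max(1, 7.25) = 7.25
F (Chance): 9/10·2 + 1/10·4 = 2.2
G (MIN): min(10, 14) = 10
E (MAX): max(2.2, 10) = 10
Root (MIN): min(7.25, 10) = 7.25

7.25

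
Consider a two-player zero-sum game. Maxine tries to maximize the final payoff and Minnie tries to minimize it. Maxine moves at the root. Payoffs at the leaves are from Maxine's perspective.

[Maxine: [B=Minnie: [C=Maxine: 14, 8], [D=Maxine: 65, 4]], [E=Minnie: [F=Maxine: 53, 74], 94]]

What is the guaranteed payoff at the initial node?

74

C (Maxine): max(14, 8) = 14
D (Maxine): max(65, 4) = 65
B (Minnie): min(14, 65) = 14
F (Maxine): max(53, 74) = 74
E (Minnie): min(74, 94) = 74
Root (Maxine): max(14, 74) = 74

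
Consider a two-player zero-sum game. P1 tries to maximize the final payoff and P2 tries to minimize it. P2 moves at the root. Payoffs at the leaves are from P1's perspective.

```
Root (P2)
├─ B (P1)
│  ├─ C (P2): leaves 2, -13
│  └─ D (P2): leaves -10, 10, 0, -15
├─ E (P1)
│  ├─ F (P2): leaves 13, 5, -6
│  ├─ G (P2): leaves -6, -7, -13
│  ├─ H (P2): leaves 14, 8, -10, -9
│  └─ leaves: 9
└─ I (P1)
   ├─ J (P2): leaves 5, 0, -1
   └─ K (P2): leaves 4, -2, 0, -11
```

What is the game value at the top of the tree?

-13

C (P2): min(2, -13) = -13
D (P2): min(-10, 10, 0, -15) = -15
B (P1): max(-13, -15) = -13
F (P2): min(13, 5, -6) = -6
G (P2): min(-6, -7, -13) = -13
H (P2): min(14, 8, -10, -9) = -10
E (P1): max(-6, -13, -10, 9) = 9
J (P2): min(5, 0, -1) = -1
K (P2): min(4, -2, 0, -11) = -11
I (P1): max(-1, -11) = -1
Root (P2): min(-13, 9, -1) = -13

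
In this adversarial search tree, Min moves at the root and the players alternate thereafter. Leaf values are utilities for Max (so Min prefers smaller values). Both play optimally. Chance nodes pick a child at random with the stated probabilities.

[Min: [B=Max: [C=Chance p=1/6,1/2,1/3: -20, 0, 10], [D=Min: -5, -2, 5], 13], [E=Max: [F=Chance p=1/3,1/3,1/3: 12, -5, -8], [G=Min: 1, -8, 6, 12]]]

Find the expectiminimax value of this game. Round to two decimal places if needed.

-0.33

C (Chance): 1/6·-20 + 1/2·0 + 1/3·10 = 0
D (Min): min(-5, -2, 5) = -5
B (Max): max(0, -5, 13) = 13
F (Chance): 1/3·12 + 1/3·-5 + 1/3·-8 = -0.33
G (Min): min(1, -8, 6, 12) = -8
E (Max): max(-0.33, -8) = -0.33
Root (Min): min(13, -0.33) = -0.33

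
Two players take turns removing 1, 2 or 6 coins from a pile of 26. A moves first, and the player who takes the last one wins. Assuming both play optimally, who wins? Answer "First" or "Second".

W/L table (W = player to move can force a win):
i:   0  1  2  3  4  5  6  7  8  9 10 11 12 13 14 15 16 17 18 19 20 21 22 23 24 25 26
     L  W  W  L  W  W  W  L  W  W  L  W  W  W  L  W  W  L  W  W  W  L  W  W  L  W  W
Position 26 is W, so the first player wins.

First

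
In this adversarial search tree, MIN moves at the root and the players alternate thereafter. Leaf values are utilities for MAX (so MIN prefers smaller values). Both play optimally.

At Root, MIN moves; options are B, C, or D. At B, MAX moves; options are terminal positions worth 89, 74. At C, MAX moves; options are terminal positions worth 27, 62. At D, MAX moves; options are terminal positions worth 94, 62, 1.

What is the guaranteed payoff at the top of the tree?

62

B (MAX): max(89, 74) = 89
C (MAX): max(27, 62) = 62
D (MAX): max(94, 62, 1) = 94
Root (MIN): min(89, 62, 94) = 62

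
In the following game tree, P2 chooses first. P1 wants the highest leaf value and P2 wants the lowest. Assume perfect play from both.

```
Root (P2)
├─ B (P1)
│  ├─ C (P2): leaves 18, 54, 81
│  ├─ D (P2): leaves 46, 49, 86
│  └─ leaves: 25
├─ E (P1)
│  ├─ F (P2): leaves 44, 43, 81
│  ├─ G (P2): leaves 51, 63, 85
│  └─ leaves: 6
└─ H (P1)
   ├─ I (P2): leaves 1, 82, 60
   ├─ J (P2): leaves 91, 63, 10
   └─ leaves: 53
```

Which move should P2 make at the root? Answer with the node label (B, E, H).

B

C (P2): min(18, 54, 81) = 18
D (P2): min(46, 49, 86) = 46
B (P1): max(18, 46, 25) = 46
F (P2): min(44, 43, 81) = 43
G (P2): min(51, 63, 85) = 51
E (P1): max(43, 51, 6) = 51
I (P2): min(1, 82, 60) = 1
J (P2): min(91, 63, 10) = 10
H (P1): max(1, 10, 53) = 53
Root (P2): min(46, 51, 53) = 46
P2 picks the child with the lowest value: B (value 46).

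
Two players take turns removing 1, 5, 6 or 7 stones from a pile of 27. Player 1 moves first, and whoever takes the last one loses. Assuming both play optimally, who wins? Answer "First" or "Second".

Second

Positions where the player to move wins (W) vs loses (L):
i:   0  1  2  3  4  5  6  7  8  9 10 11 12 13 14 15 16 17 18 19 20 21 22 23 24 25 26 27
     W  L  W  L  W  L  W  W  W  W  W  W  W  L  W  L  W  L  W  W  W  W  W  W  W  L  W  L
Position 27 is L, so the second player wins.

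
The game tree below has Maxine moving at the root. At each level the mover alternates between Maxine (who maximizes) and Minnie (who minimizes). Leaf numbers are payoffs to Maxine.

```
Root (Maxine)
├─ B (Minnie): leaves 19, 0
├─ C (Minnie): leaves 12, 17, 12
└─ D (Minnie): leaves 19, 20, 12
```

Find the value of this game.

B (Minnie): min(19, 0) = 0
C (Minnie): min(12, 17, 12) = 12
D (Minnie): min(19, 20, 12) = 12
Root (Maxine): max(0, 12, 12) = 12

12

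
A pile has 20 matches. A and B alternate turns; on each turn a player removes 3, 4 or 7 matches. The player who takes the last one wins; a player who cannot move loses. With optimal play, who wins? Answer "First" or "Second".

Second

W/L table (W = player to move can force a win):
i:   0  1  2  3  4  5  6  7  8  9 10 11 12 13 14 15 16 17 18 19 20
     L  L  L  W  W  W  W  W  W  W  L  L  L  W  W  W  W  W  W  W  L
Position 20 is L, so the second player wins.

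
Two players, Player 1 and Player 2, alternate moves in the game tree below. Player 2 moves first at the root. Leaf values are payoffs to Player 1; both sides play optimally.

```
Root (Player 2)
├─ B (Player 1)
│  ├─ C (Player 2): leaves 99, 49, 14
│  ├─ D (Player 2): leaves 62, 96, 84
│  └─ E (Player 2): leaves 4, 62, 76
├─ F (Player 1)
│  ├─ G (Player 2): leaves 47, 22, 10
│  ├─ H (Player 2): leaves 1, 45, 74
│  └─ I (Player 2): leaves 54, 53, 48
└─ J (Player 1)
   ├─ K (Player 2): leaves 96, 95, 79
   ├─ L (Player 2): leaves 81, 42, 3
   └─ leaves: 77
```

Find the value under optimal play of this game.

48

C (Player 2): min(99, 49, 14) = 14
D (Player 2): min(62, 96, 84) = 62
E (Player 2): min(4, 62, 76) = 4
B (Player 1): max(14, 62, 4) = 62
G (Player 2): min(47, 22, 10) = 10
H (Player 2): min(1, 45, 74) = 1
I (Player 2): min(54, 53, 48) = 48
F (Player 1): max(10, 1, 48) = 48
K (Player 2): min(96, 95, 79) = 79
L (Player 2): min(81, 42, 3) = 3
J (Player 1): max(79, 3, 77) = 79
Root (Player 2): min(62, 48, 79) = 48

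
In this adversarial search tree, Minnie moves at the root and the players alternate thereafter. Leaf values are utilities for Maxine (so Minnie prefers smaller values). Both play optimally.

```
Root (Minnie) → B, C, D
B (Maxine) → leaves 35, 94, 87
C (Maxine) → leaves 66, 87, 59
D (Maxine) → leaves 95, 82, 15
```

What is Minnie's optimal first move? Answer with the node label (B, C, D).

B (Maxine): max(35, 94, 87) = 94
C (Maxine): max(66, 87, 59) = 87
D (Maxine): max(95, 82, 15) = 95
Root (Minnie): min(94, 87, 95) = 87
Minnie picks the child with the lowest value: C (value 87).

C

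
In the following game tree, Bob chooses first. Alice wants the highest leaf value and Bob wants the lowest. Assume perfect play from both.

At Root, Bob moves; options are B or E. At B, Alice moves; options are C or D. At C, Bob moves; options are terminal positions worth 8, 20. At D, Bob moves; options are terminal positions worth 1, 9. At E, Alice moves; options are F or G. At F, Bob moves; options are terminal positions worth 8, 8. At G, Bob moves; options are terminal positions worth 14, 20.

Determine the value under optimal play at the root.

C (Bob): min(8, 20) = 8
D (Bob): min(1, 9) = 1
B (Alice): max(8, 1) = 8
F (Bob): min(8, 8) = 8
G (Bob): min(14, 20) = 14
E (Alice): max(8, 14) = 14
Root (Bob): min(8, 14) = 8

8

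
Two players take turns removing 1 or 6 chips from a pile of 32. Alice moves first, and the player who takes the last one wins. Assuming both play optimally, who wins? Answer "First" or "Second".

Second

W/L table (W = player to move can force a win):
i:   0  1  2  3  4  5  6  7  8  9 10 11 12 13 14 15 16 17 18 19 20 21 22 23 24 25 26 27 28 29 30 31 32
     L  W  L  W  L  W  W  L  W  L  W  L  W  W  L  W  L  W  L  W  W  L  W  L  W  L  W  W  L  W  L  W  L
Position 32 is L, so the second player wins.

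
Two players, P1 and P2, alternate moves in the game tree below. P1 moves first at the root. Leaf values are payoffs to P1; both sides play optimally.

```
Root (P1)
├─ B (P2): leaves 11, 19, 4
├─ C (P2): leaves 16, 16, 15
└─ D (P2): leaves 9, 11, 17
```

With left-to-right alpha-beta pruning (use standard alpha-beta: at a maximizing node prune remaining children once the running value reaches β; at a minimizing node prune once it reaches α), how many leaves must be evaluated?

7

B [α=-∞,β=+∞]: v=4
C [α=4,β=+∞]: v=15
D [α=15,β=+∞]: v=9 after child 1 ≤ α → α-cutoff, skip 2
Root [α=-∞,β=+∞]: v=15
Leaves evaluated: 7 of 9.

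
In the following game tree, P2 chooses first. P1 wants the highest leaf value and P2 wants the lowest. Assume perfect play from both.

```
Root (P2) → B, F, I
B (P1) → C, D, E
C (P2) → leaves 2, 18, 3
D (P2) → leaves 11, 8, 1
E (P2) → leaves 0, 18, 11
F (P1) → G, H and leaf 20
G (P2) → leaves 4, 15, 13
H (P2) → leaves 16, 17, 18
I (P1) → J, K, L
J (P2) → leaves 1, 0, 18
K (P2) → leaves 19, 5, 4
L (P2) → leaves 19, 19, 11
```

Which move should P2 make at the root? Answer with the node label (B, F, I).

B

C (P2): min(2, 18, 3) = 2
D (P2): min(11, 8, 1) = 1
E (P2): min(0, 18, 11) = 0
B (P1): max(2, 1, 0) = 2
G (P2): min(4, 15, 13) = 4
H (P2): min(16, 17, 18) = 16
F (P1): max(4, 16, 20) = 20
J (P2): min(1, 0, 18) = 0
K (P2): min(19, 5, 4) = 4
L (P2): min(19, 19, 11) = 11
I (P1): max(0, 4, 11) = 11
Root (P2): min(2, 20, 11) = 2
P2 picks the child with the lowest value: B (value 2).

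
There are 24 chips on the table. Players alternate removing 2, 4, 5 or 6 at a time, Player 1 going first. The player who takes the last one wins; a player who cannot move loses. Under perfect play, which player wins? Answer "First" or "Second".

Second

Compute winning (W) and losing (L) positions by backward induction:
i:   0  1  2  3  4  5  6  7  8  9 10 11 12 13 14 15 16 17 18 19 20 21 22 23 24
     L  L  W  W  W  W  W  W  L  L  W  W  W  W  W  W  L  L  W  W  W  W  W  W  L
Position 24 is L, so the second player wins.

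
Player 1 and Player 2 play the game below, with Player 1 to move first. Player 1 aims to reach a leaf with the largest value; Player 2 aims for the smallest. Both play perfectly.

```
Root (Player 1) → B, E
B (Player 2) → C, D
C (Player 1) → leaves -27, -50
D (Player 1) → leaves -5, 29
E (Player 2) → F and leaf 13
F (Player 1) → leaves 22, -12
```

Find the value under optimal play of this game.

13

C (Player 1): max(-27, -50) = -27
D (Player 1): max(-5, 29) = 29
B (Player 2): min(-27, 29) = -27
F (Player 1): max(22, -12) = 22
E (Player 2): min(22, 13) = 13
Root (Player 1): max(-27, 13) = 13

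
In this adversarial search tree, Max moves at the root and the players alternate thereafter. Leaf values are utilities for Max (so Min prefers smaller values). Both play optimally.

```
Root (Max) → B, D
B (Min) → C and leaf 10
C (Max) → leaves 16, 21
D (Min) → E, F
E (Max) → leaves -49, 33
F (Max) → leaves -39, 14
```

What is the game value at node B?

10

C: max(16, 21) = 21
B: min(21, 10) = 10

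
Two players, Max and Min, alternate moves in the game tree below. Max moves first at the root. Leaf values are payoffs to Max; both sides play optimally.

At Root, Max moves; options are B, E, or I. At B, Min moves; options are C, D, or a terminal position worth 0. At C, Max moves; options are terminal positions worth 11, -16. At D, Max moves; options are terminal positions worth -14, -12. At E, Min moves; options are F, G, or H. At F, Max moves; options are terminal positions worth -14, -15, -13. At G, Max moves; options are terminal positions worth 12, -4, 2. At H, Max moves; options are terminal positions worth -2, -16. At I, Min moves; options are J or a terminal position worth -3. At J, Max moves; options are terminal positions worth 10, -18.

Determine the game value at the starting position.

-3

C (Max): max(11, -16) = 11
D (Max): max(-14, -12) = -12
B (Min): min(11, -12, 0) = -12
F (Max): max(-14, -15, -13) = -13
G (Max): max(12, -4, 2) = 12
H (Max): max(-2, -16) = -2
E (Min): min(-13, 12, -2) = -13
J (Max): max(10, -18) = 10
I (Min): min(10, -3) = -3
Root (Max): max(-12, -13, -3) = -3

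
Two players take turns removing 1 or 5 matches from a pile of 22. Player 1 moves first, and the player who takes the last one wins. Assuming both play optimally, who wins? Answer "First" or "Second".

Second

i:   0  1  2  3  4  5  6  7  8  9 10 11 12 13 14 15 16 17 18 19 20 21 22
     L  W  L  W  L  W  L  W  L  W  L  W  L  W  L  W  L  W  L  W  L  W  L
Position 22 is L, so the second player wins.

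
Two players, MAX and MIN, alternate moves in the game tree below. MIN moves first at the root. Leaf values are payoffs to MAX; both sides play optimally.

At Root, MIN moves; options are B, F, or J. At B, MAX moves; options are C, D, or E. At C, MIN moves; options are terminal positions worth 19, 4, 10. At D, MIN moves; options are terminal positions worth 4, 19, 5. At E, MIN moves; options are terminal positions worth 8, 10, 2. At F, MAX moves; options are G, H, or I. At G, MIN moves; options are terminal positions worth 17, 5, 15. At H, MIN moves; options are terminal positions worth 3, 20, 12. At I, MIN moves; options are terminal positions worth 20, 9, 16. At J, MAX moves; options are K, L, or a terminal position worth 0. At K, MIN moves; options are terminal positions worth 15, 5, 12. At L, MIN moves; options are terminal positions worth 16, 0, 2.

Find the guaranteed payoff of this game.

4

C (MIN): min(19, 4, 10) = 4
D (MIN): min(4, 19, 5) = 4
E (MIN): min(8, 10, 2) = 2
B (MAX): max(4, 4, 2) = 4
G (MIN): min(17, 5, 15) = 5
H (MIN): min(3, 20, 12) = 3
I (MIN): min(20, 9, 16) = 9
F (MAX): max(5, 3, 9) = 9
K (MIN): min(15, 5, 12) = 5
L (MIN): min(16, 0, 2) = 0
J (MAX): max(5, 0, 0) = 5
Root (MIN): min(4, 9, 5) = 4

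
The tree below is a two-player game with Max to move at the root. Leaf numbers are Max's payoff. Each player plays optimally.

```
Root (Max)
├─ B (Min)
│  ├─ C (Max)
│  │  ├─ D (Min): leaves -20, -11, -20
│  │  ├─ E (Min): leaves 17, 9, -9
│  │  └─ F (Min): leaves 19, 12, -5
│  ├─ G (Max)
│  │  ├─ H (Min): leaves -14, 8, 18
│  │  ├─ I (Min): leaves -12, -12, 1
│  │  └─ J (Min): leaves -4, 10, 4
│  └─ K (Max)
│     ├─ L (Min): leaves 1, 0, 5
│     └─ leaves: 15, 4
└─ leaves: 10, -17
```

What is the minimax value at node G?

H: min(-14, 8, 18) = -14
I: min(-12, -12, 1) = -12
J: min(-4, 10, 4) = -4
G: max(-14, -12, -4) = -4

-4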